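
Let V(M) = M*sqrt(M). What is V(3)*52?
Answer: 156*sqrt(3) ≈ 270.20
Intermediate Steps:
V(M) = M**(3/2)
V(3)*52 = 3**(3/2)*52 = (3*sqrt(3))*52 = 156*sqrt(3)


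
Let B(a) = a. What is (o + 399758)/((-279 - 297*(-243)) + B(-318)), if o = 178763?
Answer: 578521/71574 ≈ 8.0828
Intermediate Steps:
(o + 399758)/((-279 - 297*(-243)) + B(-318)) = (178763 + 399758)/((-279 - 297*(-243)) - 318) = 578521/((-279 + 72171) - 318) = 578521/(71892 - 318) = 578521/71574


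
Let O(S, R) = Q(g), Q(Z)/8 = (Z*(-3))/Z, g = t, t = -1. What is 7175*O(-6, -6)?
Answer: -172200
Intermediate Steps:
g = -1
Q(Z) = -24 (Q(Z) = 8*((Z*(-3))/Z) = 8*((-3*Z)/Z) = 8*(-3) = -24)
O(S, R) = -24
7175*O(-6, -6) = 7175*(-24) = -172200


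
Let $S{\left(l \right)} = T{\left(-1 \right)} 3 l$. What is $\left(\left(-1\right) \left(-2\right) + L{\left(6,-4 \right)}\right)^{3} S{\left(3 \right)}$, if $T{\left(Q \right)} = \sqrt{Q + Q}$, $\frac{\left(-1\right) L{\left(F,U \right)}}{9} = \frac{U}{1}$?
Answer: $493848 i \sqrt{2} \approx 6.9841 \cdot 10^{5} i$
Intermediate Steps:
$L{\left(F,U \right)} = - 9 U$ ($L{\left(F,U \right)} = - 9 \frac{U}{1} = - 9 U 1 = - 9 U$)
$T{\left(Q \right)} = \sqrt{2} \sqrt{Q}$ ($T{\left(Q \right)} = \sqrt{2 Q} = \sqrt{2} \sqrt{Q}$)
$S{\left(l \right)} = 3 i l \sqrt{2}$ ($S{\left(l \right)} = \sqrt{2} \sqrt{-1} \cdot 3 l = \sqrt{2} i 3 l = i \sqrt{2} \cdot 3 l = 3 i \sqrt{2} l = 3 i l \sqrt{2}$)
$\left(\left(-1\right) \left(-2\right) + L{\left(6,-4 \right)}\right)^{3} S{\left(3 \right)} = \left(\left(-1\right) \left(-2\right) - -36\right)^{3} \cdot 3 i 3 \sqrt{2} = \left(2 + 36\right)^{3} \cdot 9 i \sqrt{2} = 38^{3} \cdot 9 i \sqrt{2} = 54872 \cdot 9 i \sqrt{2} = 493848 i \sqrt{2}$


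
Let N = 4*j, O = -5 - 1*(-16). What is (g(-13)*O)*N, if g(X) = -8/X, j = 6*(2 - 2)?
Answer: 0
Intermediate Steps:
O = 11 (O = -5 + 16 = 11)
j = 0 (j = 6*0 = 0)
N = 0 (N = 4*0 = 0)
(g(-13)*O)*N = (-8/(-13)*11)*0 = (-8*(-1/13)*11)*0 = ((8/13)*11)*0 = (88/13)*0 = 0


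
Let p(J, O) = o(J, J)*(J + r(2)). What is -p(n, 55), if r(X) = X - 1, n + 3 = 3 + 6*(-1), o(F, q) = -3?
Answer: -15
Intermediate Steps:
n = -6 (n = -3 + (3 + 6*(-1)) = -3 + (3 - 6) = -3 - 3 = -6)
r(X) = -1 + X
p(J, O) = -3 - 3*J (p(J, O) = -3*(J + (-1 + 2)) = -3*(J + 1) = -3*(1 + J) = -3 - 3*J)
-p(n, 55) = -(-3 - 3*(-6)) = -(-3 + 18) = -1*15 = -15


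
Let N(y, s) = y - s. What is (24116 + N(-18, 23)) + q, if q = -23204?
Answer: 871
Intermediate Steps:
(24116 + N(-18, 23)) + q = (24116 + (-18 - 1*23)) - 23204 = (24116 + (-18 - 23)) - 23204 = (24116 - 41) - 23204 = 24075 - 23204 = 871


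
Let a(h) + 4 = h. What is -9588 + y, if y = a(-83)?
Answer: -9675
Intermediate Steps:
a(h) = -4 + h
y = -87 (y = -4 - 83 = -87)
-9588 + y = -9588 - 87 = -9675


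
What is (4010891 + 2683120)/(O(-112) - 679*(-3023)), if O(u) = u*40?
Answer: 6694011/2048137 ≈ 3.2683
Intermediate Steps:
O(u) = 40*u
(4010891 + 2683120)/(O(-112) - 679*(-3023)) = (4010891 + 2683120)/(40*(-112) - 679*(-3023)) = 6694011/(-4480 + 2052617) = 6694011/2048137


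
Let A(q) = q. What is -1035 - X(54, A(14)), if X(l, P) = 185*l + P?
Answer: -11039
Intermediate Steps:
X(l, P) = P + 185*l
-1035 - X(54, A(14)) = -1035 - (14 + 185*54) = -1035 - (14 + 9990) = -1035 - 1*10004 = -1035 - 10004 = -11039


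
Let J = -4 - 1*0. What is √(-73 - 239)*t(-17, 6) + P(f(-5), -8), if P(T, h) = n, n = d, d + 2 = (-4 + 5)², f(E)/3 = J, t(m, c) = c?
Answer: -1 + 12*I*√78 ≈ -1.0 + 105.98*I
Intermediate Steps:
J = -4 (J = -4 + 0 = -4)
f(E) = -12 (f(E) = 3*(-4) = -12)
d = -1 (d = -2 + (-4 + 5)² = -2 + 1² = -2 + 1 = -1)
n = -1
P(T, h) = -1
√(-73 - 239)*t(-17, 6) + P(f(-5), -8) = √(-73 - 239)*6 - 1 = √(-312)*6 - 1 = (2*I*√78)*6 - 1 = 12*I*√78 - 1 = -1 + 12*I*√78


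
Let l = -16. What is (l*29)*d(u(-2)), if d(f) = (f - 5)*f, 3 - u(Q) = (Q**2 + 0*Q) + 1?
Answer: -6496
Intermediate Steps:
u(Q) = 2 - Q**2 (u(Q) = 3 - ((Q**2 + 0*Q) + 1) = 3 - ((Q**2 + 0) + 1) = 3 - (Q**2 + 1) = 3 - (1 + Q**2) = 3 + (-1 - Q**2) = 2 - Q**2)
d(f) = f*(-5 + f) (d(f) = (-5 + f)*f = f*(-5 + f))
(l*29)*d(u(-2)) = (-16*29)*((2 - 1*(-2)**2)*(-5 + (2 - 1*(-2)**2))) = -464*(2 - 1*4)*(-5 + (2 - 1*4)) = -464*(2 - 4)*(-5 + (2 - 4)) = -(-928)*(-5 - 2) = -(-928)*(-7) = -464*14 = -6496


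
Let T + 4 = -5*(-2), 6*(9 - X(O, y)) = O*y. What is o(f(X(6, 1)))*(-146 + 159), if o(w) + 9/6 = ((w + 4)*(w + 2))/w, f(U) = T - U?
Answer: -39/2 ≈ -19.500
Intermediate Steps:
X(O, y) = 9 - O*y/6
T = 6 (T = -4 - 5*(-2) = -4 + 10 = 6)
f(U) = 6 - U
o(w) = -3/2 + (2 + w)*(4 + w)/w (o(w) = -3/2 + ((w + 4)*(w + 2))/w = -3/2 + ((4 + w)*(2 + w))/w = -3/2 + ((2 + w)*(4 + w))/w = -3/2 + (2 + w)*(4 + w)/w)
o(f(X(6, 1)))*(-146 + 159) = (9/2 + (6 - (9 - 1/6*6*1)) + 8/(6 - (9 - 1/6*6*1)))*(-146 + 159) = (9/2 + (6 - (9 - 1)) + 8/(6 - (9 - 1)))*13 = (9/2 + (6 - 1*8) + 8/(6 - 1*8))*13 = (9/2 + (6 - 8) + 8/(6 - 8))*13 = (9/2 - 2 + 8/(-2))*13 = (9/2 - 2 + 8*(-1/2))*13 = (9/2 - 2 - 4)*13 = -3/2*13 = -39/2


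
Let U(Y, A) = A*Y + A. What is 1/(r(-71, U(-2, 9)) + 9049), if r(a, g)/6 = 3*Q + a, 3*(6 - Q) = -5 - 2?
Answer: 1/8773 ≈ 0.00011399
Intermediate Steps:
U(Y, A) = A + A*Y
Q = 25/3 (Q = 6 - (-5 - 2)/3 = 6 - ⅓*(-7) = 6 + 7/3 = 25/3 ≈ 8.3333)
r(a, g) = 150 + 6*a (r(a, g) = 6*(3*(25/3) + a) = 6*(25 + a) = 150 + 6*a)
1/(r(-71, U(-2, 9)) + 9049) = 1/((150 + 6*(-71)) + 9049) = 1/((150 - 426) + 9049) = 1/(-276 + 9049) = 1/8773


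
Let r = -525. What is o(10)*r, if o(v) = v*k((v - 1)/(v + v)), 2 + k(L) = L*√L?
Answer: 10500 - 2835*√5/4 ≈ 8915.2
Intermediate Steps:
k(L) = -2 + L^(3/2) (k(L) = -2 + L*√L = -2 + L^(3/2))
o(v) = v*(-2 + √2*((-1 + v)/v)^(3/2)/4) (o(v) = v*(-2 + ((v - 1)/(v + v))^(3/2)) = v*(-2 + ((-1 + v)/((2*v)))^(3/2)) = v*(-2 + ((-1 + v)*(1/(2*v)))^(3/2)) = v*(-2 + ((-1 + v)/(2*v))^(3/2)) = v*(-2 + √2*((-1 + v)/v)^(3/2)/4))
o(10)*r = ((¼)*10*(-8 + √2*((-1 + 10)/10)^(3/2)))*(-525) = ((¼)*10*(-8 + √2*((⅒)*9)^(3/2)))*(-525) = ((¼)*10*(-8 + √2*(9/10)^(3/2)))*(-525) = ((¼)*10*(-8 + √2*(27*√10/100)))*(-525) = ((¼)*10*(-8 + 27*√5/50))*(-525) = (-20 + 27*√5/20)*(-525) = 10500 - 2835*√5/4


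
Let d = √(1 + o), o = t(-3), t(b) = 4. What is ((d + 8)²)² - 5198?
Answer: 843 + 2208*√5 ≈ 5780.2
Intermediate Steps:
o = 4
d = √5 (d = √(1 + 4) = √5 ≈ 2.2361)
((d + 8)²)² - 5198 = ((√5 + 8)²)² - 5198 = ((8 + √5)²)² - 5198 = (8 + √5)⁴ - 5198 = -5198 + (8 + √5)⁴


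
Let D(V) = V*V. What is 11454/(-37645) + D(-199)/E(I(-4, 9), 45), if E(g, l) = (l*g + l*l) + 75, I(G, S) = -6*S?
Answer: -298911893/2484570 ≈ -120.31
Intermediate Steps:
D(V) = V²
E(g, l) = 75 + l² + g*l (E(g, l) = (g*l + l²) + 75 = (l² + g*l) + 75 = 75 + l² + g*l)
11454/(-37645) + D(-199)/E(I(-4, 9), 45) = 11454/(-37645) + (-199)²/(75 + 45² - 6*9*45) = 11454*(-1/37645) + 39601/(75 + 2025 - 54*45) = -11454/37645 + 39601/(75 + 2025 - 2430) = -11454/37645 + 39601/(-330) = -11454/37645 + 39601*(-1/330) = -11454/37645 - 39601/330 = -298911893/2484570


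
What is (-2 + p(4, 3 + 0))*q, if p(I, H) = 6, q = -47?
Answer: -188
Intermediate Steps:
(-2 + p(4, 3 + 0))*q = (-2 + 6)*(-47) = 4*(-47) = -188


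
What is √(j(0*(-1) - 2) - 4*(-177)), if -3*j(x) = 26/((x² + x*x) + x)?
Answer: √6359/3 ≈ 26.581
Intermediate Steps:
j(x) = -26/(3*(x + 2*x²)) (j(x) = -26/(3*((x² + x*x) + x)) = -26/(3*((x² + x²) + x)) = -26/(3*(2*x² + x)) = -26/(3*(x + 2*x²)))
√(j(0*(-1) - 2) - 4*(-177)) = √(-26/(3*(0*(-1) - 2)*(1 + 2*(0*(-1) - 2))) - 4*(-177)) = √(-26/(3*(0 - 2)*(1 + 2*(0 - 2))) + 708) = √(-26/3/(-2*(1 + 2*(-2))) + 708) = √(-26/3*(-½)/(1 - 4) + 708) = √(-26/3*(-½)/(-3) + 708) = √(-26/3*(-½)*(-⅓) + 708) = √(-13/9 + 708) = √(6359/9) = √6359/3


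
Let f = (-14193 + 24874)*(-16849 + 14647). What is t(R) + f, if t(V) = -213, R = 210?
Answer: -23519775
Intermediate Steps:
f = -23519562 (f = 10681*(-2202) = -23519562)
t(R) + f = -213 - 23519562 = -23519775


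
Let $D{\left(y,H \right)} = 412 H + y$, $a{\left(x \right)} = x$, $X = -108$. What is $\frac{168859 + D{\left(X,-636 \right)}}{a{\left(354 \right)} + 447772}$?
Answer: $- \frac{93281}{448126} \approx -0.20816$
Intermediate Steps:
$D{\left(y,H \right)} = y + 412 H$
$\frac{168859 + D{\left(X,-636 \right)}}{a{\left(354 \right)} + 447772} = \frac{168859 + \left(-108 + 412 \left(-636\right)\right)}{354 + 447772} = \frac{168859 - 262140}{448126} = \left(168859 - 262140\right) \frac{1}{448126} = \left(-93281\right) \frac{1}{448126} = - \frac{93281}{448126}$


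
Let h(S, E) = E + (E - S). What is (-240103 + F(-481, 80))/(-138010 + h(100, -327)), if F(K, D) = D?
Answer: 240023/138764 ≈ 1.7297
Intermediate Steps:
h(S, E) = -S + 2*E
(-240103 + F(-481, 80))/(-138010 + h(100, -327)) = (-240103 + 80)/(-138010 + (-1*100 + 2*(-327))) = -240023/(-138010 + (-100 - 654)) = -240023/(-138010 - 754) = -240023/(-138764) = -240023*(-1/138764) = 240023/138764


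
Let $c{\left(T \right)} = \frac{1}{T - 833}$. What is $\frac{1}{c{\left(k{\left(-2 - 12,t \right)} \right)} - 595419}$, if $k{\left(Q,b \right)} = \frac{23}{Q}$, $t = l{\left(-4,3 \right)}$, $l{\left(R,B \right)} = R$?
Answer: $- \frac{11685}{6957471029} \approx -1.6795 \cdot 10^{-6}$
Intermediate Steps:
$t = -4$
$c{\left(T \right)} = \frac{1}{-833 + T}$
$\frac{1}{c{\left(k{\left(-2 - 12,t \right)} \right)} - 595419} = \frac{1}{\frac{1}{-833 + \frac{23}{-2 - 12}} - 595419} = \frac{1}{\frac{1}{-833 + \frac{23}{-14}} - 595419} = \frac{1}{\frac{1}{-833 + 23 \left(- \frac{1}{14}\right)} - 595419} = \frac{1}{\frac{1}{-833 - \frac{23}{14}} - 595419} = \frac{1}{\frac{1}{- \frac{11685}{14}} - 595419} = \frac{1}{- \frac{14}{11685} - 595419} = \frac{1}{- \frac{6957471029}{11685}} = - \frac{11685}{6957471029}$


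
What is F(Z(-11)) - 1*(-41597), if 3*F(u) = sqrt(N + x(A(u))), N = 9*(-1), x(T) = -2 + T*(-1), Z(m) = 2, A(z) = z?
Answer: 41597 + I*sqrt(13)/3 ≈ 41597.0 + 1.2019*I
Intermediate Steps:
x(T) = -2 - T
N = -9
F(u) = sqrt(-11 - u)/3 (F(u) = sqrt(-9 + (-2 - u))/3 = sqrt(-11 - u)/3)
F(Z(-11)) - 1*(-41597) = sqrt(-11 - 1*2)/3 - 1*(-41597) = sqrt(-11 - 2)/3 + 41597 = sqrt(-13)/3 + 41597 = (I*sqrt(13))/3 + 41597 = I*sqrt(13)/3 + 41597 = 41597 + I*sqrt(13)/3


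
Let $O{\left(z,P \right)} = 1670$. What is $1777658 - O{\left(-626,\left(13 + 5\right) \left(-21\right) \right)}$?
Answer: $1775988$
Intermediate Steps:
$1777658 - O{\left(-626,\left(13 + 5\right) \left(-21\right) \right)} = 1777658 - 1670 = 1775988$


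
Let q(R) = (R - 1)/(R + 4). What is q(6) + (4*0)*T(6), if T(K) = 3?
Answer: ½ ≈ 0.50000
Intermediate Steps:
q(R) = (-1 + R)/(4 + R)
q(6) + (4*0)*T(6) = (-1 + 6)/(4 + 6) + (4*0)*3 = 5/10 + 0*3 = (⅒)*5 + 0 = ½ + 0 = ½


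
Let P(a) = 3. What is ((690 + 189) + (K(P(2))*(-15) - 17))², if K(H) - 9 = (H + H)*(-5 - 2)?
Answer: 1841449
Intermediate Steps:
K(H) = 9 - 14*H (K(H) = 9 + (H + H)*(-5 - 2) = 9 + (2*H)*(-7) = 9 - 14*H)
((690 + 189) + (K(P(2))*(-15) - 17))² = ((690 + 189) + ((9 - 14*3)*(-15) - 17))² = (879 + ((9 - 42)*(-15) - 17))² = (879 + (-33*(-15) - 17))² = (879 + (495 - 17))² = (879 + 478)² = 1357² = 1841449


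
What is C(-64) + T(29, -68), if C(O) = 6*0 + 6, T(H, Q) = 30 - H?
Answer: 7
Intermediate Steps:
C(O) = 6 (C(O) = 0 + 6 = 6)
C(-64) + T(29, -68) = 6 + (30 - 1*29) = 6 + (30 - 29) = 6 + 1 = 7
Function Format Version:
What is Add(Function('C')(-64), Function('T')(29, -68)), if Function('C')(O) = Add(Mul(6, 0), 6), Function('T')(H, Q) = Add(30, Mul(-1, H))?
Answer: 7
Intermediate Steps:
Function('C')(O) = 6 (Function('C')(O) = Add(0, 6) = 6)
Add(Function('C')(-64), Function('T')(29, -68)) = Add(6, Add(30, Mul(-1, 29))) = Add(6, Add(30, -29)) = Add(6, 1) = 7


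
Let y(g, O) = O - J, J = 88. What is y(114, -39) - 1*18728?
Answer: -18855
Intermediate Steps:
y(g, O) = -88 + O (y(g, O) = O - 1*88 = O - 88 = -88 + O)
y(114, -39) - 1*18728 = (-88 - 39) - 1*18728 = -127 - 18728 = -18855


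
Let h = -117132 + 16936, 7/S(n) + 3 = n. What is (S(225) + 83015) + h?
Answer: -3814175/222 ≈ -17181.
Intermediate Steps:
S(n) = 7/(-3 + n)
h = -100196
(S(225) + 83015) + h = (7/(-3 + 225) + 83015) - 100196 = (7/222 + 83015) - 100196 = 18429337/222 - 100196 = -3814175/222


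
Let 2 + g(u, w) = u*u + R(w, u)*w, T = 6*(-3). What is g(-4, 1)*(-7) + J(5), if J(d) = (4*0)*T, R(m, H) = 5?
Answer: -133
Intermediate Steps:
T = -18
g(u, w) = -2 + u² + 5*w (g(u, w) = -2 + (u*u + 5*w) = -2 + (u² + 5*w) = -2 + u² + 5*w)
J(d) = 0 (J(d) = (4*0)*(-18) = 0*(-18) = 0)
g(-4, 1)*(-7) + J(5) = (-2 + (-4)² + 5*1)*(-7) + 0 = (-2 + 16 + 5)*(-7) + 0 = 19*(-7) + 0 = -133 + 0 = -133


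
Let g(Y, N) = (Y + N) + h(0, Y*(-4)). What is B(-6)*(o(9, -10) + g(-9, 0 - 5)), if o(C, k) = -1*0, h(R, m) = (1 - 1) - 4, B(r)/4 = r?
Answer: 432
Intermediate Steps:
B(r) = 4*r
h(R, m) = -4 (h(R, m) = 0 - 4 = -4)
g(Y, N) = -4 + N + Y (g(Y, N) = (Y + N) - 4 = (N + Y) - 4 = -4 + N + Y)
o(C, k) = 0
B(-6)*(o(9, -10) + g(-9, 0 - 5)) = (4*(-6))*(0 + (-4 + (0 - 5) - 9)) = -24*(0 + (-4 - 5 - 9)) = -24*(0 - 18) = -24*(-18) = 432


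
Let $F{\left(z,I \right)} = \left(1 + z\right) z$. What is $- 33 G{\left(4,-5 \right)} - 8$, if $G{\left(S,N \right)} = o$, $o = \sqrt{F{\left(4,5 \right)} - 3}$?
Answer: $-8 - 33 \sqrt{17} \approx -144.06$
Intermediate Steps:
$F{\left(z,I \right)} = z \left(1 + z\right)$
$o = \sqrt{17}$ ($o = \sqrt{4 \left(1 + 4\right) - 3} = \sqrt{4 \cdot 5 - 3} = \sqrt{20 - 3} = \sqrt{17} \approx 4.1231$)
$G{\left(S,N \right)} = \sqrt{17}$
$- 33 G{\left(4,-5 \right)} - 8 = - 33 \sqrt{17} - 8 = -8 - 33 \sqrt{17}$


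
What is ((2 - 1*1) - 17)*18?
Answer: -288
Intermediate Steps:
((2 - 1*1) - 17)*18 = ((2 - 1) - 17)*18 = (1 - 17)*18 = -16*18 = -288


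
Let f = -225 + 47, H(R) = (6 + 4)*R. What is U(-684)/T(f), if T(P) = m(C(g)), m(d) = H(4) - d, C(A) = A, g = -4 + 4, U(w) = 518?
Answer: 259/20 ≈ 12.950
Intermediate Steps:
g = 0
H(R) = 10*R
f = -178
m(d) = 40 - d (m(d) = 10*4 - d = 40 - d)
T(P) = 40 (T(P) = 40 - 1*0 = 40 + 0 = 40)
U(-684)/T(f) = 518/40 = 518*(1/40) = 259/20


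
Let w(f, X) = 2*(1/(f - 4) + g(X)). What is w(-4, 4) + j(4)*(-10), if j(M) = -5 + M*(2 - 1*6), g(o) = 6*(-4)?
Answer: 647/4 ≈ 161.75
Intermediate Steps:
g(o) = -24
j(M) = -5 - 4*M (j(M) = -5 + M*(2 - 6) = -5 + M*(-4) = -5 - 4*M)
w(f, X) = -48 + 2/(-4 + f) (w(f, X) = 2*(1/(f - 4) - 24) = 2*(1/(-4 + f) - 24) = 2*(-24 + 1/(-4 + f)) = -48 + 2/(-4 + f))
w(-4, 4) + j(4)*(-10) = 2*(97 - 24*(-4))/(-4 - 4) + (-5 - 4*4)*(-10) = 2*(97 + 96)/(-8) + (-5 - 16)*(-10) = 2*(-⅛)*193 - 21*(-10) = -193/4 + 210 = 647/4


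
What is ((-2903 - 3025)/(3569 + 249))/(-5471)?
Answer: 2964/10444139 ≈ 0.00028380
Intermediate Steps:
((-2903 - 3025)/(3569 + 249))/(-5471) = -5928/3818*(-1/5471) = -5928*1/3818*(-1/5471) = -2964/1909*(-1/5471) = 2964/10444139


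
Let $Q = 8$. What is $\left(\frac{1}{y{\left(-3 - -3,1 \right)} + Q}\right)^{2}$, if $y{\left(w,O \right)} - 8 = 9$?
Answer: $\frac{1}{625} \approx 0.0016$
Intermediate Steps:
$y{\left(w,O \right)} = 17$ ($y{\left(w,O \right)} = 8 + 9 = 17$)
$\left(\frac{1}{y{\left(-3 - -3,1 \right)} + Q}\right)^{2} = \left(\frac{1}{17 + 8}\right)^{2} = \left(\frac{1}{25}\right)^{2} = \frac{1}{625}$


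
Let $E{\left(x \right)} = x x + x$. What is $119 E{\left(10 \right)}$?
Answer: $13090$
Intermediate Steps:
$E{\left(x \right)} = x + x^{2}$ ($E{\left(x \right)} = x^{2} + x = x + x^{2}$)
$119 E{\left(10 \right)} = 119 \cdot 10 \left(1 + 10\right) = 119 \cdot 10 \cdot 11 = 119 \cdot 110 = 13090$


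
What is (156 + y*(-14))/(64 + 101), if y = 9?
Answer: 2/11 ≈ 0.18182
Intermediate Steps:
(156 + y*(-14))/(64 + 101) = (156 + 9*(-14))/(64 + 101) = (156 - 126)/165 = (1/165)*30 = 2/11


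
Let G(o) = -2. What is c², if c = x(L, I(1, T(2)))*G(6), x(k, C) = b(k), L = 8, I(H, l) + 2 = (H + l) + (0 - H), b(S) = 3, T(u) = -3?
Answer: 36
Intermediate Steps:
I(H, l) = -2 + l (I(H, l) = -2 + ((H + l) + (0 - H)) = -2 + ((H + l) - H) = -2 + l)
x(k, C) = 3
c = -6 (c = 3*(-2) = -6)
c² = (-6)² = 36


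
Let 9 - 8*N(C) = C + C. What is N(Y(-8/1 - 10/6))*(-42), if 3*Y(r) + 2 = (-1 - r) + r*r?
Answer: 10913/36 ≈ 303.14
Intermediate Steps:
Y(r) = -1 - r/3 + r**2/3 (Y(r) = -2/3 + ((-1 - r) + r*r)/3 = -2/3 + ((-1 - r) + r**2)/3 = -2/3 + (-1 + r**2 - r)/3 = -2/3 + (-1/3 - r/3 + r**2/3) = -1 - r/3 + r**2/3)
N(C) = 9/8 - C/4 (N(C) = 9/8 - (C + C)/8 = 9/8 - C/4)
N(Y(-8/1 - 10/6))*(-42) = (9/8 - (-1 - (-8/1 - 10/6)/3 + (-8/1 - 10/6)**2/3)/4)*(-42) = (9/8 - (-1 - (-8*1 - 10*1/6)/3 + (-8*1 - 10*1/6)**2/3)/4)*(-42) = (9/8 - (-1 - (-8 - 5/3)/3 + (-8 - 5/3)**2/3)/4)*(-42) = (9/8 - (-1 - 1/3*(-29/3) + (-29/3)**2/3)/4)*(-42) = (9/8 - (-1 + 29/9 + (1/3)*(841/9))/4)*(-42) = (9/8 - (-1 + 29/9 + 841/27)/4)*(-42) = (9/8 - 1/4*901/27)*(-42) = (9/8 - 901/108)*(-42) = -1559/216*(-42) = 10913/36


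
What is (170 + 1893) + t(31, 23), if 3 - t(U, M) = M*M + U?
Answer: 1506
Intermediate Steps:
t(U, M) = 3 - U - M**2 (t(U, M) = 3 - (M*M + U) = 3 - (M**2 + U) = 3 - (U + M**2) = 3 + (-U - M**2) = 3 - U - M**2)
(170 + 1893) + t(31, 23) = (170 + 1893) + (3 - 1*31 - 1*23**2) = 2063 + (3 - 31 - 1*529) = 2063 + (3 - 31 - 529) = 2063 - 557 = 1506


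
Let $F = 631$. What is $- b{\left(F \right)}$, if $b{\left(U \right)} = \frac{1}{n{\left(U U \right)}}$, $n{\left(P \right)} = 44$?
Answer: $- \frac{1}{44} \approx -0.022727$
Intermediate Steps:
$b{\left(U \right)} = \frac{1}{44}$
$- b{\left(F \right)} = \left(-1\right) \frac{1}{44} = - \frac{1}{44}$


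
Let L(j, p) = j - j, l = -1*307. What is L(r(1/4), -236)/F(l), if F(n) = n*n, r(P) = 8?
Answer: 0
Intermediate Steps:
l = -307
F(n) = n²
L(j, p) = 0
L(r(1/4), -236)/F(l) = 0/((-307)²) = 0/94249 = 0*(1/94249) = 0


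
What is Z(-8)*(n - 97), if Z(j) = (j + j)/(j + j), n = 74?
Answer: -23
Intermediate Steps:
Z(j) = 1 (Z(j) = (2*j)/((2*j)) = (2*j)*(1/(2*j)) = 1)
Z(-8)*(n - 97) = 1*(74 - 97) = 1*(-23) = -23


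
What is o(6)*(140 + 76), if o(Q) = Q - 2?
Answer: 864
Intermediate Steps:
o(Q) = -2 + Q
o(6)*(140 + 76) = (-2 + 6)*(140 + 76) = 4*216 = 864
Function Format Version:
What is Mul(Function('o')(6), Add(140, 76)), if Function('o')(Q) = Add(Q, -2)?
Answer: 864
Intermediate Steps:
Function('o')(Q) = Add(-2, Q)
Mul(Function('o')(6), Add(140, 76)) = Mul(Add(-2, 6), Add(140, 76)) = Mul(4, 216) = 864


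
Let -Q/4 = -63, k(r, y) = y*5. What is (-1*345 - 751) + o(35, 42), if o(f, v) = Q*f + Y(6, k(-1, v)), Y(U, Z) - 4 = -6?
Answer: 7722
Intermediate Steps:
k(r, y) = 5*y
Y(U, Z) = -2 (Y(U, Z) = 4 - 6 = -2)
Q = 252 (Q = -4*(-63) = 252)
o(f, v) = -2 + 252*f (o(f, v) = 252*f - 2 = -2 + 252*f)
(-1*345 - 751) + o(35, 42) = (-1*345 - 751) + (-2 + 252*35) = (-345 - 751) + (-2 + 8820) = -1096 + 8818 = 7722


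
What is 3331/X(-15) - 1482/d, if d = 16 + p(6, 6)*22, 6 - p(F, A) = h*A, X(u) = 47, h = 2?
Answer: 228025/2726 ≈ 83.648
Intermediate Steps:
p(F, A) = 6 - 2*A
d = -116 (d = 16 + (6 - 2*6)*22 = 16 + (6 - 12)*22 = 16 - 6*22 = 16 - 132 = -116)
3331/X(-15) - 1482/d = 3331/47 - 1482/(-116) = 3331*(1/47) - 1482*(-1/116) = 3331/47 + 741/58 = 228025/2726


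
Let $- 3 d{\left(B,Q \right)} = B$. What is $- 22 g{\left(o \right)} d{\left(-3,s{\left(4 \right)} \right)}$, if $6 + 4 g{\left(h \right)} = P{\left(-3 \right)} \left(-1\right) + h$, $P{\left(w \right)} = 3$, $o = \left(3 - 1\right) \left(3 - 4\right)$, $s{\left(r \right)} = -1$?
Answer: $\frac{121}{2} \approx 60.5$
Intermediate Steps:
$d{\left(B,Q \right)} = - \frac{B}{3}$
$o = -2$ ($o = 2 \left(-1\right) = -2$)
$g{\left(h \right)} = - \frac{9}{4} + \frac{h}{4}$ ($g{\left(h \right)} = - \frac{3}{2} + \frac{3 \left(-1\right) + h}{4} = - \frac{3}{2} + \frac{-3 + h}{4} = - \frac{3}{2} + \left(- \frac{3}{4} + \frac{h}{4}\right) = - \frac{9}{4} + \frac{h}{4}$)
$- 22 g{\left(o \right)} d{\left(-3,s{\left(4 \right)} \right)} = - 22 \left(- \frac{9}{4} + \frac{1}{4} \left(-2\right)\right) \left(\left(- \frac{1}{3}\right) \left(-3\right)\right) = - 22 \left(- \frac{9}{4} - \frac{1}{2}\right) 1 = \left(-22\right) \left(- \frac{11}{4}\right) 1 = \frac{121}{2} \cdot 1 = \frac{121}{2}$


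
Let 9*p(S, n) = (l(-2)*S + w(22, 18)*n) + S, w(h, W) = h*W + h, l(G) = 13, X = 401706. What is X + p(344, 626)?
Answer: 1293946/3 ≈ 4.3132e+5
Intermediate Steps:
w(h, W) = h + W*h (w(h, W) = W*h + h = h + W*h)
p(S, n) = 14*S/9 + 418*n/9 (p(S, n) = ((13*S + (22*(1 + 18))*n) + S)/9 = ((13*S + (22*19)*n) + S)/9 = ((13*S + 418*n) + S)/9 = (14*S + 418*n)/9 = 14*S/9 + 418*n/9)
X + p(344, 626) = 401706 + ((14/9)*344 + (418/9)*626) = 401706 + (4816/9 + 261668/9) = 401706 + 88828/3 = 1293946/3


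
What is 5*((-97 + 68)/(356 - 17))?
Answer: -145/339 ≈ -0.42773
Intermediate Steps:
5*((-97 + 68)/(356 - 17)) = 5*(-29/339) = -145/339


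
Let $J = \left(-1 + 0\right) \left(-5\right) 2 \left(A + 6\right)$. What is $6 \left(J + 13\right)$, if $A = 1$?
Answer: $498$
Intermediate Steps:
$J = 70$ ($J = \left(-1 + 0\right) \left(-5\right) 2 \left(1 + 6\right) = \left(-1\right) \left(-5\right) 2 \cdot 7 = 5 \cdot 14 = 70$)
$6 \left(J + 13\right) = 6 \left(70 + 13\right) = 6 \cdot 83 = 498$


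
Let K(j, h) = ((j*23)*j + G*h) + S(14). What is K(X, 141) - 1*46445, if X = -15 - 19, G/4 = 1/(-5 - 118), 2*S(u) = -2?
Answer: -814366/41 ≈ -19863.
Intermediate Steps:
S(u) = -1 (S(u) = (½)*(-2) = -1)
G = -4/123 (G = 4/(-5 - 118) = 4/(-123) = 4*(-1/123) = -4/123 ≈ -0.032520)
X = -34
K(j, h) = -1 + 23*j² - 4*h/123 (K(j, h) = ((j*23)*j - 4*h/123) - 1 = ((23*j)*j - 4*h/123) - 1 = (23*j² - 4*h/123) - 1 = -1 + 23*j² - 4*h/123)
K(X, 141) - 1*46445 = (-1 + 23*(-34)² - 4/123*141) - 1*46445 = (-1 + 23*1156 - 188/41) - 46445 = (-1 + 26588 - 188/41) - 46445 = 1089879/41 - 46445 = -814366/41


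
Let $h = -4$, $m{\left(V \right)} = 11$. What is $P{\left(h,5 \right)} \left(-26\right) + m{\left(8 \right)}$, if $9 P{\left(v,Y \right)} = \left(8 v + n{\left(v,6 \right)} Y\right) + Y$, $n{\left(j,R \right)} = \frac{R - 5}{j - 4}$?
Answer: $\frac{3269}{36} \approx 90.806$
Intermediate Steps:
$n{\left(j,R \right)} = \frac{-5 + R}{-4 + j}$
$P{\left(v,Y \right)} = \frac{Y}{9} + \frac{8 v}{9} + \frac{Y}{9 \left(-4 + v\right)}$ ($P{\left(v,Y \right)} = \frac{\left(8 v + \frac{-5 + 6}{-4 + v} Y\right) + Y}{9} = \frac{\left(8 v + \frac{1}{-4 + v} 1 Y\right) + Y}{9} = \frac{\left(8 v + \frac{Y}{-4 + v}\right) + Y}{9} = \frac{Y + 8 v + \frac{Y}{-4 + v}}{9} = \frac{Y}{9} + \frac{8 v}{9} + \frac{Y}{9 \left(-4 + v\right)}$)
$P{\left(h,5 \right)} \left(-26\right) + m{\left(8 \right)} = \frac{5 + \left(-4 - 4\right) \left(5 + 8 \left(-4\right)\right)}{9 \left(-4 - 4\right)} \left(-26\right) + 11 = \frac{5 - 8 \left(5 - 32\right)}{9 \left(-8\right)} \left(-26\right) + 11 = \frac{1}{9} \left(- \frac{1}{8}\right) \left(5 - -216\right) \left(-26\right) + 11 = \frac{1}{9} \left(- \frac{1}{8}\right) \left(5 + 216\right) \left(-26\right) + 11 = \frac{1}{9} \left(- \frac{1}{8}\right) 221 \left(-26\right) + 11 = \left(- \frac{221}{72}\right) \left(-26\right) + 11 = \frac{2873}{36} + 11 = \frac{3269}{36}$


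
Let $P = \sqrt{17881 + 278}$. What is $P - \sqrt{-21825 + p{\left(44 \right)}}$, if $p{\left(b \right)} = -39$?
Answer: $\sqrt{18159} - 2 i \sqrt{5466} \approx 134.76 - 147.86 i$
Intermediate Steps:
$P = \sqrt{18159} \approx 134.76$
$P - \sqrt{-21825 + p{\left(44 \right)}} = \sqrt{18159} - \sqrt{-21825 - 39} = \sqrt{18159} - \sqrt{-21864} = \sqrt{18159} - 2 i \sqrt{5466}$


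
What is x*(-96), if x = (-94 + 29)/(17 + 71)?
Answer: 780/11 ≈ 70.909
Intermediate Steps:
x = -65/88 ≈ -0.73864
x*(-96) = -65/88*(-96) = 780/11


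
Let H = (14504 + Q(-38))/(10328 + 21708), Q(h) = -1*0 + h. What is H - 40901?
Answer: -655144985/16018 ≈ -40901.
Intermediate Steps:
Q(h) = h (Q(h) = 0 + h = h)
H = 7233/16018 (H = (14504 - 38)/(10328 + 21708) = 14466/32036 = 14466*(1/32036) = 7233/16018 ≈ 0.45155)
H - 40901 = 7233/16018 - 40901 = -655144985/16018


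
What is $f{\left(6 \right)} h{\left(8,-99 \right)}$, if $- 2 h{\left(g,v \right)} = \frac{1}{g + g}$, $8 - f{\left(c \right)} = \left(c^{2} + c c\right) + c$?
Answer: $\frac{35}{16} \approx 2.1875$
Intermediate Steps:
$f{\left(c \right)} = 8 - c - 2 c^{2}$ ($f{\left(c \right)} = 8 - \left(\left(c^{2} + c c\right) + c\right) = 8 - \left(\left(c^{2} + c^{2}\right) + c\right) = 8 - \left(2 c^{2} + c\right) = 8 - \left(c + 2 c^{2}\right) = 8 - c - 2 c^{2}$)
$h{\left(g,v \right)} = - \frac{1}{4 g}$ ($h{\left(g,v \right)} = - \frac{1}{2 \left(g + g\right)} = - \frac{1}{2 \cdot 2 g} = - \frac{\frac{1}{2} \frac{1}{g}}{2} = - \frac{1}{4 g}$)
$f{\left(6 \right)} h{\left(8,-99 \right)} = \left(8 - 6 - 2 \cdot 6^{2}\right) \left(- \frac{1}{4 \cdot 8}\right) = \left(8 - 6 - 72\right) \left(\left(- \frac{1}{4}\right) \frac{1}{8}\right) = \left(8 - 6 - 72\right) \left(- \frac{1}{32}\right) = \left(-70\right) \left(- \frac{1}{32}\right) = \frac{35}{16}$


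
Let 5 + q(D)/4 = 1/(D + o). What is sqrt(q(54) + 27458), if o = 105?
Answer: sqrt(693660714)/159 ≈ 165.64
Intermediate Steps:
q(D) = -20 + 4/(105 + D) (q(D) = -20 + 4/(D + 105) = -20 + 4/(105 + D))
sqrt(q(54) + 27458) = sqrt(4*(-524 - 5*54)/(105 + 54) + 27458) = sqrt(4*(-524 - 270)/159 + 27458) = sqrt(4*(1/159)*(-794) + 27458) = sqrt(-3176/159 + 27458) = sqrt(4362646/159) = sqrt(693660714)/159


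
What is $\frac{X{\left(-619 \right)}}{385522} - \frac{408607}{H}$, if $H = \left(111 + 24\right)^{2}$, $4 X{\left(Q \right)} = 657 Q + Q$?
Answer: $- \frac{318765515183}{14052276900} \approx -22.684$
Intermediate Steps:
$X{\left(Q \right)} = \frac{329 Q}{2}$ ($X{\left(Q \right)} = \frac{657 Q + Q}{4} = \frac{658 Q}{4} = \frac{329 Q}{2}$)
$H = 18225$ ($H = 135^{2} = 18225$)
$\frac{X{\left(-619 \right)}}{385522} - \frac{408607}{H} = \frac{\frac{329}{2} \left(-619\right)}{385522} - \frac{408607}{18225} = \left(- \frac{203651}{2}\right) \frac{1}{385522} - \frac{408607}{18225} = - \frac{203651}{771044} - \frac{408607}{18225} = - \frac{318765515183}{14052276900}$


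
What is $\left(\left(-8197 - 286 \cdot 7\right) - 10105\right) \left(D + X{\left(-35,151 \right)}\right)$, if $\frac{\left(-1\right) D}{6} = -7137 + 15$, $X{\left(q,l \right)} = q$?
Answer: $-866919888$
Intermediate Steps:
$D = 42732$ ($D = - 6 \left(-7137 + 15\right) = \left(-6\right) \left(-7122\right) = 42732$)
$\left(\left(-8197 - 286 \cdot 7\right) - 10105\right) \left(D + X{\left(-35,151 \right)}\right) = \left(\left(-8197 - 286 \cdot 7\right) - 10105\right) \left(42732 - 35\right) = \left(\left(-8197 - 2002\right) - 10105\right) 42697 = \left(-10199 - 10105\right) 42697 = \left(-20304\right) 42697 = -866919888$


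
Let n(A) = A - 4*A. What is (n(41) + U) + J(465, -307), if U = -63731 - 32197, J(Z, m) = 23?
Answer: -96028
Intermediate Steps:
n(A) = -3*A
U = -95928
(n(41) + U) + J(465, -307) = (-3*41 - 95928) + 23 = (-123 - 95928) + 23 = -96051 + 23 = -96028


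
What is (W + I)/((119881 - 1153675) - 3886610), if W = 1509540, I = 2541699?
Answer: -4051239/4920404 ≈ -0.82335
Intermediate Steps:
(W + I)/((119881 - 1153675) - 3886610) = (1509540 + 2541699)/((119881 - 1153675) - 3886610) = 4051239/(-1033794 - 3886610) = 4051239/(-4920404) = 4051239*(-1/4920404) = -4051239/4920404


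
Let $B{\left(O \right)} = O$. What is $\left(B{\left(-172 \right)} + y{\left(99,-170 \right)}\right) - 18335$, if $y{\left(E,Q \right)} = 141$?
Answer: $-18366$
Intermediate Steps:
$\left(B{\left(-172 \right)} + y{\left(99,-170 \right)}\right) - 18335 = \left(-172 + 141\right) - 18335 = -31 - 18335 = -18366$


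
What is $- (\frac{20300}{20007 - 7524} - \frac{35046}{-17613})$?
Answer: $- \frac{4649258}{1285749} \approx -3.616$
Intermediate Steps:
$- (\frac{20300}{20007 - 7524} - \frac{35046}{-17613}) = - (\frac{20300}{20007 - 7524} - - \frac{3894}{1957}) = - (\frac{20300}{12483} + \frac{3894}{1957}) = \left(-1\right) \frac{4649258}{1285749} = - \frac{4649258}{1285749}$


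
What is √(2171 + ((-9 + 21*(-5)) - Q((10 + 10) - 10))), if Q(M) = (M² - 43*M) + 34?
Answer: √2353 ≈ 48.508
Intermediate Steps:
Q(M) = 34 + M² - 43*M
√(2171 + ((-9 + 21*(-5)) - Q((10 + 10) - 10))) = √(2171 + ((-9 + 21*(-5)) - (34 + ((10 + 10) - 10)² - 43*((10 + 10) - 10)))) = √(2171 + ((-9 - 105) - (34 + (20 - 10)² - 43*(20 - 10)))) = √(2171 + (-114 - (34 + 10² - 43*10))) = √(2171 + (-114 - (34 + 100 - 430))) = √(2171 + (-114 - 1*(-296))) = √(2171 + (-114 + 296)) = √(2171 + 182) = √2353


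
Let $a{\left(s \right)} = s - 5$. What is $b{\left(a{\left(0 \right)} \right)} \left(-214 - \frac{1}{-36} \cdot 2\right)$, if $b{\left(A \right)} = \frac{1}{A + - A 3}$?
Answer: $- \frac{3851}{180} \approx -21.394$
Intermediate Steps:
$a{\left(s \right)} = -5 + s$
$b{\left(A \right)} = - \frac{1}{2 A}$ ($b{\left(A \right)} = \frac{1}{A - 3 A} = \frac{1}{\left(-2\right) A} = - \frac{1}{2 A}$)
$b{\left(a{\left(0 \right)} \right)} \left(-214 - \frac{1}{-36} \cdot 2\right) = - \frac{1}{2 \left(-5 + 0\right)} \left(-214 - \frac{1}{-36} \cdot 2\right) = - \frac{1}{2 \left(-5\right)} \left(-214 - \left(- \frac{1}{36}\right) 2\right) = \left(- \frac{1}{2}\right) \left(- \frac{1}{5}\right) \left(-214 - - \frac{1}{18}\right) = \frac{-214 + \frac{1}{18}}{10} = \frac{1}{10} \left(- \frac{3851}{18}\right) = - \frac{3851}{180}$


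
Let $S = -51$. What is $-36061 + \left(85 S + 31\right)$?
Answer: $-40365$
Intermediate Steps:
$-36061 + \left(85 S + 31\right) = -36061 + \left(85 \left(-51\right) + 31\right) = -36061 + \left(-4335 + 31\right) = -36061 - 4304 = -40365$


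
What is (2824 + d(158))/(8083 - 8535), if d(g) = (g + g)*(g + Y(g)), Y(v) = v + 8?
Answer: -26302/113 ≈ -232.76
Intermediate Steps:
Y(v) = 8 + v
d(g) = 2*g*(8 + 2*g) (d(g) = (g + g)*(g + (8 + g)) = (2*g)*(8 + 2*g) = 2*g*(8 + 2*g))
(2824 + d(158))/(8083 - 8535) = (2824 + 4*158*(4 + 158))/(8083 - 8535) = (2824 + 4*158*162)/(-452) = (2824 + 102384)*(-1/452) = 105208*(-1/452) = -26302/113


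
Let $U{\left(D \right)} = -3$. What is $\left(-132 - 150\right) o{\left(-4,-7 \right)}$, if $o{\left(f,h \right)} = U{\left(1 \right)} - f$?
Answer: $-282$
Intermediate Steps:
$o{\left(f,h \right)} = -3 - f$
$\left(-132 - 150\right) o{\left(-4,-7 \right)} = \left(-132 - 150\right) \left(-3 - -4\right) = - 282 \left(-3 + 4\right) = \left(-282\right) 1 = -282$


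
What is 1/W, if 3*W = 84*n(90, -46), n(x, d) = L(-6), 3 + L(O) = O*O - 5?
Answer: 1/784 ≈ 0.0012755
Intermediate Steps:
L(O) = -8 + O² (L(O) = -3 + (O*O - 5) = -3 + (O² - 5) = -3 + (-5 + O²) = -8 + O²)
n(x, d) = 28 (n(x, d) = -8 + (-6)² = -8 + 36 = 28)
W = 784 (W = (84*28)/3 = (⅓)*2352 = 784)
1/W = 1/784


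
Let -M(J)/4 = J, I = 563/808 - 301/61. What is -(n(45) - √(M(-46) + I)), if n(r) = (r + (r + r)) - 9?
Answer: -126 + √109174484894/24644 ≈ -112.59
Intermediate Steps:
I = -208865/49288 (I = 563*(1/808) - 301*1/61 = 563/808 - 301/61 = -208865/49288 ≈ -4.2376)
n(r) = -9 + 3*r (n(r) = (r + 2*r) - 9 = 3*r - 9 = -9 + 3*r)
M(J) = -4*J
-(n(45) - √(M(-46) + I)) = -((-9 + 3*45) - √(-4*(-46) - 208865/49288)) = -((-9 + 135) - √(184 - 208865/49288)) = -(126 - √(8860127/49288)) = -(126 - √109174484894/24644) = -126 + √109174484894/24644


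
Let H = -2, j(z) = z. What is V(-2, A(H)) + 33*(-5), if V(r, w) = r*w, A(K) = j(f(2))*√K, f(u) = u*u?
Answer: -165 - 8*I*√2 ≈ -165.0 - 11.314*I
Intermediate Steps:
f(u) = u²
A(K) = 4*√K (A(K) = 2²*√K = 4*√K)
V(-2, A(H)) + 33*(-5) = -8*√(-2) + 33*(-5) = -8*I*√2 - 165 = -165 - 8*I*√2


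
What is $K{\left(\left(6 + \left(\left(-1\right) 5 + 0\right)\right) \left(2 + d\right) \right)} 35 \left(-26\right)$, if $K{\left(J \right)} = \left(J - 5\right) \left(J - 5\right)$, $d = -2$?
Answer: $-22750$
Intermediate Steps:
$K{\left(J \right)} = \left(-5 + J\right)^{2}$ ($K{\left(J \right)} = \left(-5 + J\right) \left(-5 + J\right) = \left(-5 + J\right)^{2}$)
$K{\left(\left(6 + \left(\left(-1\right) 5 + 0\right)\right) \left(2 + d\right) \right)} 35 \left(-26\right) = \left(-5 + \left(6 + \left(\left(-1\right) 5 + 0\right)\right) \left(2 - 2\right)\right)^{2} \cdot 35 \left(-26\right) = \left(-5 + \left(6 + \left(-5 + 0\right)\right) 0\right)^{2} \cdot 35 \left(-26\right) = \left(-5 + \left(6 - 5\right) 0\right)^{2} \cdot 35 \left(-26\right) = \left(-5 + 1 \cdot 0\right)^{2} \cdot 35 \left(-26\right) = \left(-5 + 0\right)^{2} \cdot 35 \left(-26\right) = \left(-5\right)^{2} \cdot 35 \left(-26\right) = 25 \cdot 35 \left(-26\right) = 875 \left(-26\right) = -22750$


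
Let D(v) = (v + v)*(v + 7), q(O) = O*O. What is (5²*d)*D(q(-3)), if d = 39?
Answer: 280800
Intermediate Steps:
q(O) = O²
D(v) = 2*v*(7 + v) (D(v) = (2*v)*(7 + v) = 2*v*(7 + v))
(5²*d)*D(q(-3)) = (5²*39)*(2*(-3)²*(7 + (-3)²)) = (25*39)*(2*9*(7 + 9)) = 975*(2*9*16) = 975*288 = 280800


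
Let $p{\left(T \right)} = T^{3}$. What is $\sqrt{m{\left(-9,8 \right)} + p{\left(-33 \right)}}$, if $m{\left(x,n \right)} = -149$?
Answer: $i \sqrt{36086} \approx 189.96 i$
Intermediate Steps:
$\sqrt{m{\left(-9,8 \right)} + p{\left(-33 \right)}} = \sqrt{-149 + \left(-33\right)^{3}} = \sqrt{-149 - 35937} = \sqrt{-36086} = i \sqrt{36086}$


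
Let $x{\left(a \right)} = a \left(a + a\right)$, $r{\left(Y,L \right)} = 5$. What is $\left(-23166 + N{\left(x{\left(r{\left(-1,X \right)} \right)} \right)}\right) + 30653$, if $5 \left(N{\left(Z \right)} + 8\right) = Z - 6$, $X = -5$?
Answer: $\frac{37439}{5} \approx 7487.8$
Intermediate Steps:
$x{\left(a \right)} = 2 a^{2}$ ($x{\left(a \right)} = a 2 a = 2 a^{2}$)
$N{\left(Z \right)} = - \frac{46}{5} + \frac{Z}{5}$ ($N{\left(Z \right)} = -8 + \frac{Z - 6}{5} = -8 + \frac{-6 + Z}{5} = -8 + \left(- \frac{6}{5} + \frac{Z}{5}\right) = - \frac{46}{5} + \frac{Z}{5}$)
$\left(-23166 + N{\left(x{\left(r{\left(-1,X \right)} \right)} \right)}\right) + 30653 = \left(-23166 - \left(\frac{46}{5} - \frac{2 \cdot 5^{2}}{5}\right)\right) + 30653 = \left(-23166 - \left(\frac{46}{5} - \frac{2 \cdot 25}{5}\right)\right) + 30653 = \left(-23166 + \left(- \frac{46}{5} + \frac{1}{5} \cdot 50\right)\right) + 30653 = \left(-23166 + \left(- \frac{46}{5} + 10\right)\right) + 30653 = \left(-23166 + \frac{4}{5}\right) + 30653 = - \frac{115826}{5} + 30653 = \frac{37439}{5}$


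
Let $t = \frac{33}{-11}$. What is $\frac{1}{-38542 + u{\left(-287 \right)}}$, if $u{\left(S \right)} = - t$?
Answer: $- \frac{1}{38539} \approx -2.5948 \cdot 10^{-5}$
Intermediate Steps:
$t = -3$ ($t = 33 \left(- \frac{1}{11}\right) = -3$)
$u{\left(S \right)} = 3$ ($u{\left(S \right)} = \left(-1\right) \left(-3\right) = 3$)
$\frac{1}{-38542 + u{\left(-287 \right)}} = \frac{1}{-38542 + 3} = \frac{1}{-38539} = - \frac{1}{38539}$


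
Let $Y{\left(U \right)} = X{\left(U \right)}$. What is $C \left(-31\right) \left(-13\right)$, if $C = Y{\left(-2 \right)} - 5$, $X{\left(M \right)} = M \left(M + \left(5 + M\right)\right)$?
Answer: $-2821$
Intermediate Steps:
$X{\left(M \right)} = M \left(5 + 2 M\right)$
$Y{\left(U \right)} = U \left(5 + 2 U\right)$
$C = -7$ ($C = - 2 \left(5 + 2 \left(-2\right)\right) - 5 = - 2 \left(5 - 4\right) - 5 = \left(-2\right) 1 - 5 = -2 - 5 = -7$)
$C \left(-31\right) \left(-13\right) = \left(-7\right) \left(-31\right) \left(-13\right) = 217 \left(-13\right) = -2821$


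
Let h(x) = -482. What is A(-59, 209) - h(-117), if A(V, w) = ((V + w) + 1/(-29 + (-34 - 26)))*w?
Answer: 2832839/89 ≈ 31830.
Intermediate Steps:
A(V, w) = w*(-1/89 + V + w) (A(V, w) = ((V + w) + 1/(-29 - 60))*w = ((V + w) + 1/(-89))*w = ((V + w) - 1/89)*w = (-1/89 + V + w)*w = w*(-1/89 + V + w))
A(-59, 209) - h(-117) = 209*(-1/89 - 59 + 209) - 1*(-482) = 209*(13349/89) + 482 = 2789941/89 + 482 = 2832839/89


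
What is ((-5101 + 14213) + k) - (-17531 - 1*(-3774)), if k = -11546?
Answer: 11323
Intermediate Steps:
((-5101 + 14213) + k) - (-17531 - 1*(-3774)) = ((-5101 + 14213) - 11546) - (-17531 - 1*(-3774)) = (9112 - 11546) - (-17531 + 3774) = -2434 - 1*(-13757) = -2434 + 13757 = 11323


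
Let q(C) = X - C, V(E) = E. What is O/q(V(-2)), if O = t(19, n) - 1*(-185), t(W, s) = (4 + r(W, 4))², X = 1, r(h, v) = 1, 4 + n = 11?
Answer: 70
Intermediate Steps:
n = 7 (n = -4 + 11 = 7)
t(W, s) = 25 (t(W, s) = (4 + 1)² = 5² = 25)
O = 210 (O = 25 - 1*(-185) = 25 + 185 = 210)
q(C) = 1 - C
O/q(V(-2)) = 210/(1 - 1*(-2)) = 210/(1 + 2) = 210/3 = (⅓)*210 = 70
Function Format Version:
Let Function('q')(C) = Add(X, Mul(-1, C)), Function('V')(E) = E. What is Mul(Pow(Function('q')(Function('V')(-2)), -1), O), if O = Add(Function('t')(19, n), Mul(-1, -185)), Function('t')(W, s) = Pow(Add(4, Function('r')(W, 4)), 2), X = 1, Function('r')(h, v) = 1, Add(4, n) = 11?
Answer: 70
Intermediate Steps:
n = 7 (n = Add(-4, 11) = 7)
Function('t')(W, s) = 25 (Function('t')(W, s) = Pow(Add(4, 1), 2) = Pow(5, 2) = 25)
O = 210 (O = Add(25, Mul(-1, -185)) = Add(25, 185) = 210)
Function('q')(C) = Add(1, Mul(-1, C))
Mul(Pow(Function('q')(Function('V')(-2)), -1), O) = Mul(Pow(Add(1, Mul(-1, -2)), -1), 210) = Mul(Pow(Add(1, 2), -1), 210) = Mul(Pow(3, -1), 210) = Mul(Rational(1, 3), 210) = 70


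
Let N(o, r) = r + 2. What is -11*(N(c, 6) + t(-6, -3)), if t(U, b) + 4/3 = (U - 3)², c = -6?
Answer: -2893/3 ≈ -964.33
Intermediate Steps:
N(o, r) = 2 + r
t(U, b) = -4/3 + (-3 + U)² (t(U, b) = -4/3 + (U - 3)² = -4/3 + (-3 + U)²)
-11*(N(c, 6) + t(-6, -3)) = -11*((2 + 6) + (-4/3 + (-3 - 6)²)) = -11*(8 + (-4/3 + (-9)²)) = -11*(8 + (-4/3 + 81)) = -11*(8 + 239/3) = -11*263/3 = -2893/3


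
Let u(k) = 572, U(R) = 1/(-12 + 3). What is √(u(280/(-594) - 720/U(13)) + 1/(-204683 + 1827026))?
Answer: √1505502176741571/1622343 ≈ 23.917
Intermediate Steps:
U(R) = -⅑ (U(R) = 1/(-9) = -⅑)
√(u(280/(-594) - 720/U(13)) + 1/(-204683 + 1827026)) = √(572 + 1/(-204683 + 1827026)) = √(572 + 1/1622343) = √(927980197/1622343) = √1505502176741571/1622343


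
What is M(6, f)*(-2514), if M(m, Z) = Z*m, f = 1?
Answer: -15084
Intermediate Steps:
M(6, f)*(-2514) = (1*6)*(-2514) = 6*(-2514) = -15084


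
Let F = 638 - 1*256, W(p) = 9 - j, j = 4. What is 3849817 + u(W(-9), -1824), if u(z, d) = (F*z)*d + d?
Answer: 364153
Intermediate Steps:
W(p) = 5 (W(p) = 9 - 1*4 = 9 - 4 = 5)
F = 382 (F = 638 - 256 = 382)
u(z, d) = d + 382*d*z (u(z, d) = (382*z)*d + d = 382*d*z + d = d + 382*d*z)
3849817 + u(W(-9), -1824) = 3849817 - 1824*(1 + 382*5) = 3849817 - 1824*(1 + 1910) = 3849817 - 1824*1911 = 3849817 - 3485664 = 364153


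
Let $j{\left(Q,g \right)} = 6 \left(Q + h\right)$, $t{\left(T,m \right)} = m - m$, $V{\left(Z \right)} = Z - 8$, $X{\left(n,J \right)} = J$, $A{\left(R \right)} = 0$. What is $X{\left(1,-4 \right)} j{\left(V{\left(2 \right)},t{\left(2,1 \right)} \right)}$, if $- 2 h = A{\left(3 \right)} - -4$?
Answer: $192$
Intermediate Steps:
$V{\left(Z \right)} = -8 + Z$
$t{\left(T,m \right)} = 0$
$h = -2$ ($h = - \frac{0 - -4}{2} = - \frac{0 + 4}{2} = \left(- \frac{1}{2}\right) 4 = -2$)
$j{\left(Q,g \right)} = -12 + 6 Q$ ($j{\left(Q,g \right)} = 6 \left(Q - 2\right) = 6 \left(-2 + Q\right) = -12 + 6 Q$)
$X{\left(1,-4 \right)} j{\left(V{\left(2 \right)},t{\left(2,1 \right)} \right)} = - 4 \left(-12 + 6 \left(-8 + 2\right)\right) = - 4 \left(-12 + 6 \left(-6\right)\right) = - 4 \left(-12 - 36\right) = \left(-4\right) \left(-48\right) = 192$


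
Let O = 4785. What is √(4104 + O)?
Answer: √8889 ≈ 94.281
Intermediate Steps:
√(4104 + O) = √(4104 + 4785) = √8889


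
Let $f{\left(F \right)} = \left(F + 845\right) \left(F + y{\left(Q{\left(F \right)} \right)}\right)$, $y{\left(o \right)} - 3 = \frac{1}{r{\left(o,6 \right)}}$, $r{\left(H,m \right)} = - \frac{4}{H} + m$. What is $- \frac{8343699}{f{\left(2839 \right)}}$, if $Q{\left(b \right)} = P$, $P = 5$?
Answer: $- \frac{36156029}{45372758} \approx -0.79687$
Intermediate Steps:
$r{\left(H,m \right)} = m - \frac{4}{H}$
$Q{\left(b \right)} = 5$
$y{\left(o \right)} = 3 + \frac{1}{6 - \frac{4}{o}}$
$f{\left(F \right)} = \left(845 + F\right) \left(\frac{83}{26} + F\right)$ ($f{\left(F \right)} = \left(F + 845\right) \left(F + \frac{-12 + 19 \cdot 5}{2 \left(-2 + 3 \cdot 5\right)}\right) = \left(845 + F\right) \left(F + \frac{-12 + 95}{2 \left(-2 + 15\right)}\right) = \left(845 + F\right) \left(F + \frac{1}{2} \cdot \frac{1}{13} \cdot 83\right) = \left(845 + F\right) \left(F + \frac{83}{26}\right) = \left(845 + F\right) \left(\frac{83}{26} + F\right)$)
$- \frac{8343699}{f{\left(2839 \right)}} = - \frac{8343699}{\frac{5395}{2} + 2839^{2} + \frac{22053}{26} \cdot 2839} = - \frac{8343699}{\frac{5395}{2} + 8059921 + \frac{62608467}{26}} = - \frac{8343699}{\frac{136118274}{13}} = \left(-8343699\right) \frac{13}{136118274} = - \frac{36156029}{45372758}$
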